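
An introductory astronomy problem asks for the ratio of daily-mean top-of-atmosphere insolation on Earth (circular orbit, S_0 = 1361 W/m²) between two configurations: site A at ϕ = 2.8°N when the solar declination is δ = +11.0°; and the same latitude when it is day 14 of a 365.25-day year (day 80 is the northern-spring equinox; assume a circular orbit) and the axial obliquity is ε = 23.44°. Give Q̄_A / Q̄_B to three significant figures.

— Configuration A (ϕ=+2.8°):
cos h₀ = −tan(+2.8°) tan(+11.000°) = -0.0095, h₀ = 1.5803 rad.
Bracket: h₀ sin ϕ sin δ + cos ϕ cos δ sin h₀ = 1.5803×0.04885×0.19081 + 0.99881×0.98163×0.99995 = 0.014730 + 0.980413 = 0.995143.
Q̄ = (S_0/π) × [bracket] = (1361/π) × 0.995143 = 431.12 W/m².
— Configuration B (ϕ=+2.8°):
Solar longitude: L_s = 360° × (14 − 80)/365.25 = -65.051°, i.e. -65.051° + 360° = 294.949°.
sin δ = sin 23.44° × sin 294.949° = -0.36067, so δ = -21.141°.
cos h₀ = −tan(+2.8°) tan(-21.141°) = 0.0189, h₀ = 1.5519 rad.
Bracket: h₀ sin ϕ sin δ + cos ϕ cos δ sin h₀ = 1.5519×0.04885×-0.36067 + 0.99881×0.93269×0.99982 = -0.027343 + 0.931412 = 0.904069.
Q̄ = (S_0/π) × [bracket] = (1361/π) × 0.904069 = 391.66 W/m².
Ratio Q̄_A / Q̄_B = 431.12 / 391.66 = 1.101.

Q̄_A / Q̄_B ≈ 1.10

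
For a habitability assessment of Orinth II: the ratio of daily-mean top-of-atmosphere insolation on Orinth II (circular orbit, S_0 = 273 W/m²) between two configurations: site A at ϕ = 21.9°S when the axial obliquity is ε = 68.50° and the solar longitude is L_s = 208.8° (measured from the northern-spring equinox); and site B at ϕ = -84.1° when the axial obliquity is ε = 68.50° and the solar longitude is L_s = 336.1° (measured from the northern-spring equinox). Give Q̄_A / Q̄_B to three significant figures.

— Configuration A (ϕ=-21.9°):
Solar declination: sin δ = sin ε · sin L_s = sin 68.50° × sin 208.8° = -0.44823, so δ = -26.630°.
cos h₀ = −tan(-21.9°) tan(-26.630°) = -0.2016, h₀ = 1.7738 rad.
Bracket: h₀ sin ϕ sin δ + cos ϕ cos δ sin h₀ = 1.7738×-0.37299×-0.44823 + 0.92784×0.89392×0.97947 = 0.296553 + 0.812387 = 1.108940.
Q̄ = (S_0/π) × [bracket] = (273/π) × 1.108940 = 96.365 W/m².
— Configuration B (ϕ=-84.1°):
Solar declination: sin δ = sin ε · sin L_s = sin 68.50° × sin 336.1° = -0.37695, so δ = -22.145°.
cos h₀ = −tan(-84.1°) tan(-22.145°) = -3.9382 ≤ −1 ⇒ polar day, h₀ = π.
Bracket: h₀ sin ϕ sin δ + cos ϕ cos δ sin h₀ = 3.1416×-0.99470×-0.37695 + 0.10279×0.92623×0.00000 = 1.177950 + 0.000000 = 1.177950.
Q̄ = (S_0/π) × [bracket] = (273/π) × 1.177950 = 102.36 W/m².
Ratio Q̄_A / Q̄_B = 96.365 / 102.36 = 0.9414.

Q̄_A / Q̄_B ≈ 0.941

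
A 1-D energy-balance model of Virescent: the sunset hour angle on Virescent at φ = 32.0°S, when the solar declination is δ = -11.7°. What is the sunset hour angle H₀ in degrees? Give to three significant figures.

cos H₀ = −tan φ · tan δ = −tan(-32.0°) × tan(-11.700°) = -0.1294, so H₀ = 1.7006 rad = 97.44°.

H₀ = 97.4°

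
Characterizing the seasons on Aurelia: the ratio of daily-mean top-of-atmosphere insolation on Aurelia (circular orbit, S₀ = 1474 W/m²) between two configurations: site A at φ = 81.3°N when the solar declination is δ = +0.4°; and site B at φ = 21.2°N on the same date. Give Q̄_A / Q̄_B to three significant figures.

Q̄_A / Q̄_B ≈ 0.173

— Configuration A (φ=+81.3°):
cos H₀ = −tan(+81.3°) tan(+0.400°) = -0.0456, H₀ = 1.6164 rad.
Bracket: H₀ sin φ sin δ + cos φ cos δ sin H₀ = 1.6164×0.98849×0.00698 + 0.15126×0.99998×0.99896 = 0.011153 + 0.151100 = 0.162253.
Q̄ = (S₀/π) × [bracket] = (1474/π) × 0.162253 = 76.127 W/m².
— Configuration B (φ=+21.2°):
cos H₀ = −tan(+21.2°) tan(+0.400°) = -0.0027, H₀ = 1.5735 rad.
Bracket: H₀ sin φ sin δ + cos φ cos δ sin H₀ = 1.5735×0.36162×0.00698 + 0.93232×0.99998×1.00000 = 0.003972 + 0.932301 = 0.936273.
Q̄ = (S₀/π) × [bracket] = (1474/π) × 0.936273 = 439.29 W/m².
Ratio Q̄_A / Q̄_B = 76.127 / 439.29 = 0.1733.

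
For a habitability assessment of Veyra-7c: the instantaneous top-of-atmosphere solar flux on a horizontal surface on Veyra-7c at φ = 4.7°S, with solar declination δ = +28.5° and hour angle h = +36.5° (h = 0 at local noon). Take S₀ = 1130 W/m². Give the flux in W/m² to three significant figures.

cos θ_z = sin φ sin δ + cos φ cos δ cos h = -0.039098 + 0.704068 = 0.664970.
Flux = S₀ · cos θ_z = 1130 × 0.664970 = 751.4 W/m².

751 W/m²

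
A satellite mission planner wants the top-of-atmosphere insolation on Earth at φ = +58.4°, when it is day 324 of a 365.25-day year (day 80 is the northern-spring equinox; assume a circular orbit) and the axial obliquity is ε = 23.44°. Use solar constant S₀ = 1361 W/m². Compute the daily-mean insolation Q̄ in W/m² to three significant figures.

Q̄ ≈ 51.9 W/m²

Solar longitude: λ_s = 360° × (324 − 80)/365.25 = 240.493°.
sin δ = sin 23.44° × sin 240.493° = -0.34619, so δ = -20.255°.
cos H₀ = −tan(+58.4°) tan(-20.255°) = 0.5998, H₀ = 0.9275 rad.
Bracket: H₀ sin φ sin δ + cos φ cos δ sin H₀ = 0.9275×0.85173×-0.34619 + 0.52399×0.93816×0.80014 = -0.273483 + 0.393338 = 0.119855.
Q̄ = (S₀/π) × [bracket] = (1361/π) × 0.119855 = 51.92 W/m².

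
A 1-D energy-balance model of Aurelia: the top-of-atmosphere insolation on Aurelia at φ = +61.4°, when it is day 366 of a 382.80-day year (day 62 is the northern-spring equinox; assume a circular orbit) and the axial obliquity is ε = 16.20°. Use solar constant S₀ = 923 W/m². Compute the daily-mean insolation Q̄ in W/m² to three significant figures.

Solar longitude: λ_s = 360° × (366 − 62)/382.80 = 285.893°.
sin δ = sin 16.20° × sin 285.893° = -0.26833, so δ = -15.565°.
cos H₀ = −tan(+61.4°) tan(-15.565°) = 0.5109, H₀ = 1.0346 rad.
Bracket: H₀ sin φ sin δ + cos φ cos δ sin H₀ = 1.0346×0.87798×-0.26833 + 0.47869×0.96333×0.85965 = -0.243740 + 0.396416 = 0.152676.
Q̄ = (S₀/π) × [bracket] = (923/π) × 0.152676 = 44.86 W/m².

Q̄ ≈ 44.9 W/m²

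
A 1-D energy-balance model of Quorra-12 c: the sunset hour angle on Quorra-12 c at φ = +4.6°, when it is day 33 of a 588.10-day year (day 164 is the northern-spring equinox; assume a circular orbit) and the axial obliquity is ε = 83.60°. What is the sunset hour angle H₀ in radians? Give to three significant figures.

Solar longitude: λ_s = 360° × (33 − 164)/588.10 = -80.190°, i.e. -80.190° + 360° = 279.810°.
sin δ = sin 83.60° × sin 279.810° = -0.97924, so δ = -78.304°.
cos H₀ = −tan φ · tan δ = −tan(+4.6°) × tan(-78.304°) = 0.3887, so H₀ = 1.1716 rad = 67.13°.

H₀ = 1.17 rad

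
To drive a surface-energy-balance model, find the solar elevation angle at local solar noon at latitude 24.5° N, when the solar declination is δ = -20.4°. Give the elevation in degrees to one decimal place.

At local noon the hour angle is zero, so the zenith angle equals |ϕ − δ| = |+24.5° − (-20.400°)| = 44.900°.
Elevation = 90° − 44.900° = 45.1°.

45.1°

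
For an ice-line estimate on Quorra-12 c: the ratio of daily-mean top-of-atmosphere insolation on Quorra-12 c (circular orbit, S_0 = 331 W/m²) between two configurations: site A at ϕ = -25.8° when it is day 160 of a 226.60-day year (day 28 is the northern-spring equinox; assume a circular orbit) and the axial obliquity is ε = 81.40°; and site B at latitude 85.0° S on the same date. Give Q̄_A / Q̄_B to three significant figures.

— Configuration A (ϕ=-25.8°):
Solar longitude: L_s = 360° × (160 − 28)/226.60 = 209.709°.
sin δ = sin 81.40° × sin 209.709° = -0.49002, so δ = -29.342°.
cos h₀ = −tan(-25.8°) tan(-29.342°) = -0.2717, h₀ = 1.8460 rad.
Bracket: h₀ sin ϕ sin δ + cos ϕ cos δ sin h₀ = 1.8460×-0.43523×-0.49002 + 0.90032×0.87171×0.96237 = 0.393699 + 0.755285 = 1.148984.
Q̄ = (S_0/π) × [bracket] = (331/π) × 1.148984 = 121.06 W/m².
— Configuration B (ϕ=-85.0°):
cos h₀ = −tan(-85.0°) tan(-29.342°) = -6.4252 ≤ −1 ⇒ polar day, h₀ = π.
Bracket: h₀ sin ϕ sin δ + cos ϕ cos δ sin h₀ = 3.1416×-0.99619×-0.49002 + 0.08716×0.87171×0.00000 = 1.533582 + 0.000000 = 1.533582.
Q̄ = (S_0/π) × [bracket] = (331/π) × 1.533582 = 161.58 W/m².
Ratio Q̄_A / Q̄_B = 121.06 / 161.58 = 0.7492.

Q̄_A / Q̄_B ≈ 0.749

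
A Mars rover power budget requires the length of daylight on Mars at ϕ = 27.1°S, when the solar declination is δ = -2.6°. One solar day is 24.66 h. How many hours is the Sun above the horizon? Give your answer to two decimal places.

cos h₀ = −tan ϕ · tan δ = −tan(-27.1°) × tan(-2.600°) = -0.0232, so h₀ = 1.5940 rad = 91.33°.
Daylight = 2h₀/(2π) × 24.66 h = (1.5940/π) × 24.66 = 12.51 h.

12.51 h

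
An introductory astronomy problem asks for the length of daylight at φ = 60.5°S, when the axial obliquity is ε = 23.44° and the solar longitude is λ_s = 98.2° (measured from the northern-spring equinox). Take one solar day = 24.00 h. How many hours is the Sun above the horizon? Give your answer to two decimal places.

Solar declination: sin δ = sin ε · sin λ_s = sin 23.44° × sin 98.2° = 0.39372, so δ = +23.186°.
cos H₀ = −tan φ · tan δ = −tan(-60.5°) × tan(+23.186°) = 0.7570, so H₀ = 0.7120 rad = 40.80°.
Daylight = 2H₀/(2π) × 24.00 h = (0.7120/π) × 24.00 = 5.44 h.

5.44 h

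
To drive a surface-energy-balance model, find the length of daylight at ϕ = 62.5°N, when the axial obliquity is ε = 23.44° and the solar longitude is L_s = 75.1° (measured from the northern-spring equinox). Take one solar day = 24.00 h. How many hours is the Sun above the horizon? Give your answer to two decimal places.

19.08 h

Solar declination: sin δ = sin ε · sin L_s = sin 23.44° × sin 75.1° = 0.38441, so δ = +22.607°.
cos h₀ = −tan ϕ · tan δ = −tan(+62.5°) × tan(+22.607°) = -0.7999, so h₀ = 2.4980 rad = 143.12°.
Daylight = 2h₀/(2π) × 24.00 h = (2.4980/π) × 24.00 = 19.08 h.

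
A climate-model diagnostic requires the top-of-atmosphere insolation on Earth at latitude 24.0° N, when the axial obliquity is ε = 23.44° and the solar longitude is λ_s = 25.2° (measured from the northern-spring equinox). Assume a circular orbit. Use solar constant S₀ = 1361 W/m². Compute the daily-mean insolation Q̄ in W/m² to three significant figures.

Q̄ ≈ 438 W/m²

Solar declination: sin δ = sin ε · sin λ_s = sin 23.44° × sin 25.2° = 0.16937, so δ = +9.751°.
cos H₀ = −tan(+24.0°) tan(+9.751°) = -0.0765, H₀ = 1.6474 rad.
Bracket: H₀ sin φ sin δ + cos φ cos δ sin H₀ = 1.6474×0.40674×0.16937 + 0.91355×0.98555×0.99707 = 0.113489 + 0.897711 = 1.011200.
Q̄ = (S₀/π) × [bracket] = (1361/π) × 1.011200 = 438.1 W/m².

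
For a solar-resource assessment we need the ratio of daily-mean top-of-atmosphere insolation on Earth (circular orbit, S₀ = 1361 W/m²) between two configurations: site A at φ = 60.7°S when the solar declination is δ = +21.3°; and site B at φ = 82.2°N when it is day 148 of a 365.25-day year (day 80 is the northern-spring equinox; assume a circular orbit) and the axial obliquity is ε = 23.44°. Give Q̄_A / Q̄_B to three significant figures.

Q̄_A / Q̄_B ≈ 0.0646

— Configuration A (φ=-60.7°):
cos H₀ = −tan(-60.7°) tan(+21.300°) = 0.6948, H₀ = 0.8027 rad.
Bracket: H₀ sin φ sin δ + cos φ cos δ sin H₀ = 0.8027×-0.87207×0.36325 + 0.48938×0.93169×0.71924 = -0.254279 + 0.327938 = 0.073659.
Q̄ = (S₀/π) × [bracket] = (1361/π) × 0.073659 = 31.911 W/m².
— Configuration B (φ=+82.2°):
Solar longitude: λ_s = 360° × (148 − 80)/365.25 = 67.023°.
sin δ = sin 23.44° × sin 67.023° = 0.36623, so δ = +21.483°.
cos H₀ = −tan(+82.2°) tan(+21.483°) = -2.8731 ≤ −1 ⇒ polar day, H₀ = π.
Bracket: H₀ sin φ sin δ + cos φ cos δ sin H₀ = 3.1416×0.99075×0.36623 + 0.13572×0.93053×0.00000 = 1.139906 + 0.000000 = 1.139906.
Q̄ = (S₀/π) × [bracket] = (1361/π) × 1.139906 = 493.83 W/m².
Ratio Q̄_A / Q̄_B = 31.911 / 493.83 = 0.06462.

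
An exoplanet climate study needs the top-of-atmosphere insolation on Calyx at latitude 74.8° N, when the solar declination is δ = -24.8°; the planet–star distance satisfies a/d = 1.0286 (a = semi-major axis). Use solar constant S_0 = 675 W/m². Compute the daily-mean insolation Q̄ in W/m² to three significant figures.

Q̄ ≈ 0.00 W/m²

cos h₀ = −tan(+74.8°) tan(-24.800°) = 1.7007 ≥ 1 ⇒ polar night, h₀ = 0 and Q̄ = 0.
Inverse-square distance factor (a/d)² = 1.0286² = 1.058018.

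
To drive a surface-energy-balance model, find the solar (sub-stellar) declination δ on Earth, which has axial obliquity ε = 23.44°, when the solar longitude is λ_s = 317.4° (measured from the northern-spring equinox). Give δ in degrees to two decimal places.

sin δ = sin ε · sin λ_s = sin 23.44° × sin 317.4° = -0.269253.
δ = arcsin(-0.269253) = -15.62°.

δ = -15.62°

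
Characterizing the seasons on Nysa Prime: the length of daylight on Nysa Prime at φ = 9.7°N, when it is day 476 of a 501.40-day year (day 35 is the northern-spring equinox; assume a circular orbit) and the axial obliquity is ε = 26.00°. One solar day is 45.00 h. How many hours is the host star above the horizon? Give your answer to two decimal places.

Solar longitude: λ_s = 360° × (476 − 35)/501.40 = 316.633°.
sin δ = sin 26.00° × sin 316.633° = -0.30101, so δ = -17.518°.
cos H₀ = −tan φ · tan δ = −tan(+9.7°) × tan(-17.518°) = 0.0540, so H₀ = 1.5168 rad = 86.91°.
Daylight = 2H₀/(2π) × 45.00 h = (1.5168/π) × 45.00 = 21.73 h.

21.73 h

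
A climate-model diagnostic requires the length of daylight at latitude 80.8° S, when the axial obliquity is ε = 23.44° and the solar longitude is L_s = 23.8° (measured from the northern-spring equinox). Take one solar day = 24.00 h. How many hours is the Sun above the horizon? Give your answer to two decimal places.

Solar declination: sin δ = sin ε · sin L_s = sin 23.44° × sin 23.8° = 0.16053, so δ = +9.237°.
cos h₀ = −tan ϕ · tan δ = 1.0041 ≥ 1, so the Sun never rises (polar night) and h₀ = 0.
Daylight = 2h₀/(2π) × 24.00 h = (0.0000/π) × 24.00 = 0.00 h.

0.00 h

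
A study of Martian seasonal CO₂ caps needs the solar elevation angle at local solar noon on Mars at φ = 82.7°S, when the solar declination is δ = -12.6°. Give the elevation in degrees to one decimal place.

At local noon the hour angle is zero, so the zenith angle equals |φ − δ| = |-82.7° − (-12.600°)| = 70.100°.
Elevation = 90° − 70.100° = 19.9°.

19.9°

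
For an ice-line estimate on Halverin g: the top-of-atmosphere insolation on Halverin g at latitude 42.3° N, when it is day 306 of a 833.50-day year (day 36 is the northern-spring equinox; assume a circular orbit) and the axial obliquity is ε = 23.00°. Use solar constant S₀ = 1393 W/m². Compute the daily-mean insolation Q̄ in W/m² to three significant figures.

Q̄ ≈ 489 W/m²

Solar longitude: λ_s = 360° × (306 − 36)/833.50 = 116.617°.
sin δ = sin 23.00° × sin 116.617° = 0.34932, so δ = +20.446°.
cos H₀ = −tan(+42.3°) tan(+20.446°) = -0.3392, H₀ = 1.9169 rad.
Bracket: H₀ sin φ sin δ + cos φ cos δ sin H₀ = 1.9169×0.67301×0.34932 + 0.73963×0.93700×0.94070 = 0.450655 + 0.651936 = 1.102591.
Q̄ = (S₀/π) × [bracket] = (1393/π) × 1.102591 = 488.9 W/m².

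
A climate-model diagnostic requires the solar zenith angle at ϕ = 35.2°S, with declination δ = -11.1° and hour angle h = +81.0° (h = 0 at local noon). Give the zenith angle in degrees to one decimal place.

cos θ_z = sin ϕ sin δ + cos ϕ cos δ cos h = 0.110976 + 0.125438 = 0.236414.
θ_z = arccos(0.236414) = 76.3°.

θ_z = 76.3°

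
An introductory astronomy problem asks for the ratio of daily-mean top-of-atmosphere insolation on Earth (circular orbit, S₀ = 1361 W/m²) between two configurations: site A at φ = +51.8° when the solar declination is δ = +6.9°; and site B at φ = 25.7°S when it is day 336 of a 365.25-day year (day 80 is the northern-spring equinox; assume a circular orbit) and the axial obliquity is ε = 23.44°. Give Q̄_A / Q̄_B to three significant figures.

— Configuration A (φ=+51.8°):
cos H₀ = −tan(+51.8°) tan(+6.900°) = -0.1538, H₀ = 1.7252 rad.
Bracket: H₀ sin φ sin δ + cos φ cos δ sin H₀ = 1.7252×0.78586×0.12014 + 0.61841×0.99276×0.98811 = 0.162882 + 0.606633 = 0.769515.
Q̄ = (S₀/π) × [bracket] = (1361/π) × 0.769515 = 333.37 W/m².
— Configuration B (φ=-25.7°):
Solar longitude: λ_s = 360° × (336 − 80)/365.25 = 252.320°.
sin δ = sin 23.44° × sin 252.320° = -0.37900, so δ = -22.272°.
cos H₀ = −tan(-25.7°) tan(-22.272°) = -0.1971, H₀ = 1.7692 rad.
Bracket: H₀ sin φ sin δ + cos φ cos δ sin H₀ = 1.7692×-0.43366×-0.37900 + 0.90108×0.92540×0.98038 = 0.290781 + 0.817499 = 1.108280.
Q̄ = (S₀/π) × [bracket] = (1361/π) × 1.108280 = 480.13 W/m².
Ratio Q̄_A / Q̄_B = 333.37 / 480.13 = 0.6943.

Q̄_A / Q̄_B ≈ 0.694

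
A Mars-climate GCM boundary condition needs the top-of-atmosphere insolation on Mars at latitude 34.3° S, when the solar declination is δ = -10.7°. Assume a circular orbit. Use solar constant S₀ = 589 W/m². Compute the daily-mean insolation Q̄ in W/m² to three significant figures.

cos H₀ = −tan(-34.3°) tan(-10.700°) = -0.1289, H₀ = 1.7001 rad.
Bracket: H₀ sin φ sin δ + cos φ cos δ sin H₀ = 1.7001×-0.56353×-0.18567 + 0.82610×0.98261×0.99166 = 0.177883 + 0.804964 = 0.982847.
Q̄ = (S₀/π) × [bracket] = (589/π) × 0.982847 = 184.3 W/m².

Q̄ ≈ 184 W/m²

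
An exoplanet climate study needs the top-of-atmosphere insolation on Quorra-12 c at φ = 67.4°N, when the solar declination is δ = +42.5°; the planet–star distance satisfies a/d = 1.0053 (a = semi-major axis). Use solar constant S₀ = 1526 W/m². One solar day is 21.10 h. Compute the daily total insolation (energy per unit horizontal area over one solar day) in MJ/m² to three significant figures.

cos H₀ = −tan(+67.4°) tan(+42.500°) = -2.2013 ≤ −1 ⇒ polar day, H₀ = π.
Bracket: H₀ sin φ sin δ + cos φ cos δ sin H₀ = 3.1416×0.92321×0.67559 + 0.38430×0.73728×0.00000 = 1.959452 + 0.000000 = 1.959452.
Inverse-square distance factor (a/d)² = 1.0053² = 1.010628.
Q̄ = (S₀/π) × 1.010628 × [bracket] = (1526/π) × 1.010628 × 1.959452 = 961.90 W/m².
Daily total = Q̄ × 21.10 h × 3600 s/h = 961.90 × 21.10 × 3600 / 10⁶ = 73.07 MJ/m².

73.1 MJ/m²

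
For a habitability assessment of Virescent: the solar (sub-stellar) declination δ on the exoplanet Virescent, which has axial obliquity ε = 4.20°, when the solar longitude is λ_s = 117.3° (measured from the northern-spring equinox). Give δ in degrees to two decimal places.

sin δ = sin ε · sin λ_s = sin 4.20° × sin 117.3° = 0.065081.
δ = arcsin(0.065081) = +3.73°.

δ = +3.73°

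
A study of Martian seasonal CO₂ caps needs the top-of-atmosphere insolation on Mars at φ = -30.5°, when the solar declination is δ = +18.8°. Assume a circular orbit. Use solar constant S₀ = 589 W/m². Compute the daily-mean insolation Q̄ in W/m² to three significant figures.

Q̄ ≈ 108 W/m²

cos H₀ = −tan(-30.5°) tan(+18.800°) = 0.2005, H₀ = 1.3689 rad.
Bracket: H₀ sin φ sin δ + cos φ cos δ sin H₀ = 1.3689×-0.50754×0.32227 + 0.86163×0.94665×0.97969 = -0.223904 + 0.799096 = 0.575192.
Q̄ = (S₀/π) × [bracket] = (589/π) × 0.575192 = 107.8 W/m².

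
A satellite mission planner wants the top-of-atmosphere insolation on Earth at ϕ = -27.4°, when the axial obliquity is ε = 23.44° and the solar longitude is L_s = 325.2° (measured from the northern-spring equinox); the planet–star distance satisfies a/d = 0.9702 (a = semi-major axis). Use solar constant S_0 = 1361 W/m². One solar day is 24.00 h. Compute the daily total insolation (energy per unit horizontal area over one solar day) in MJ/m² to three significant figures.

Solar declination: sin δ = sin ε · sin L_s = sin 23.44° × sin 325.2° = -0.22702, so δ = -13.122°.
cos h₀ = −tan(-27.4°) tan(-13.122°) = -0.1208, h₀ = 1.6919 rad.
Bracket: h₀ sin ϕ sin δ + cos ϕ cos δ sin h₀ = 1.6919×-0.46020×-0.22702 + 0.88782×0.97389×0.99267 = 0.176761 + 0.858301 = 1.035062.
Inverse-square distance factor (a/d)² = 0.9702² = 0.941288.
Q̄ = (S_0/π) × 0.941288 × [bracket] = (1361/π) × 0.941288 × 1.035062 = 422.08 W/m².
Daily total = Q̄ × 24.00 h × 3600 s/h = 422.08 × 24.00 × 3600 / 10⁶ = 36.47 MJ/m².

36.5 MJ/m²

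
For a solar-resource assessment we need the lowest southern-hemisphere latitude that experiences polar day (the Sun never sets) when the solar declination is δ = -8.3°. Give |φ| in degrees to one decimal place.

Polar day requires cos H₀ = −tan φ tan δ ≤ −1, i.e. tan φ tan δ ≥ 1.
The boundary is |tan φ| · |tan δ| = 1, so |φ| = 90° − |δ| = 90° − 8.3° = 81.7° in the southern hemisphere.

|φ| = 81.7°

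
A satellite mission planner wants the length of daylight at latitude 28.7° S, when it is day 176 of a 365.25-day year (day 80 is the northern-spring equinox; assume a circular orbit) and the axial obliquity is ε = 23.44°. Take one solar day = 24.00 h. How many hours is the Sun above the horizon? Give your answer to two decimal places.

10.18 h

Solar longitude: λ_s = 360° × (176 − 80)/365.25 = 94.620°.
sin δ = sin 23.44° × sin 94.620° = 0.39650, so δ = +23.359°.
cos H₀ = −tan φ · tan δ = −tan(-28.7°) × tan(+23.359°) = 0.2365, so H₀ = 1.3321 rad = 76.32°.
Daylight = 2H₀/(2π) × 24.00 h = (1.3321/π) × 24.00 = 10.18 h.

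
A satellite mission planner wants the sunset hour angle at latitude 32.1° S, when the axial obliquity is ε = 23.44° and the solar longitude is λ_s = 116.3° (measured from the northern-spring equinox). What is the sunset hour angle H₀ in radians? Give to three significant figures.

H₀ = 1.33 rad

Solar declination: sin δ = sin ε · sin λ_s = sin 23.44° × sin 116.3° = 0.35661, so δ = +20.892°.
cos H₀ = −tan φ · tan δ = −tan(-32.1°) × tan(+20.892°) = 0.2394, so H₀ = 1.3290 rad = 76.15°.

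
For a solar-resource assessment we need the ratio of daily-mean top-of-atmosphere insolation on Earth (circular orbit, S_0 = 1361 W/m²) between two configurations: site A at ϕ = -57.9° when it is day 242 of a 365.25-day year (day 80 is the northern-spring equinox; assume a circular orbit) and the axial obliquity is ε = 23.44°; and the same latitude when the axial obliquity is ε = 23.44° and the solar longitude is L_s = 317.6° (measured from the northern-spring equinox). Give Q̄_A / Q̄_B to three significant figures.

Q̄_A / Q̄_B ≈ 0.386

— Configuration A (ϕ=-57.9°):
Solar longitude: L_s = 360° × (242 − 80)/365.25 = 159.671°.
sin δ = sin 23.44° × sin 159.671° = 0.13819, so δ = +7.943°.
cos h₀ = −tan(-57.9°) tan(+7.943°) = 0.2224, h₀ = 1.3465 rad.
Bracket: h₀ sin ϕ sin δ + cos ϕ cos δ sin h₀ = 1.3465×-0.84712×0.13819 + 0.53140×0.99041×0.97495 = -0.157626 + 0.513120 = 0.355494.
Q̄ = (S_0/π) × [bracket] = (1361/π) × 0.355494 = 154.01 W/m².
— Configuration B (ϕ=-57.9°):
Solar declination: sin δ = sin ε · sin L_s = sin 23.44° × sin 317.6° = -0.26823, so δ = -15.559°.
cos h₀ = −tan(-57.9°) tan(-15.559°) = -0.4439, h₀ = 2.0307 rad.
Bracket: h₀ sin ϕ sin δ + cos ϕ cos δ sin h₀ = 2.0307×-0.84712×-0.26823 + 0.53140×0.96335×0.89610 = 0.461422 + 0.458735 = 0.920157.
Q̄ = (S_0/π) × [bracket] = (1361/π) × 0.920157 = 398.63 W/m².
Ratio Q̄_A / Q̄_B = 154.01 / 398.63 = 0.3863.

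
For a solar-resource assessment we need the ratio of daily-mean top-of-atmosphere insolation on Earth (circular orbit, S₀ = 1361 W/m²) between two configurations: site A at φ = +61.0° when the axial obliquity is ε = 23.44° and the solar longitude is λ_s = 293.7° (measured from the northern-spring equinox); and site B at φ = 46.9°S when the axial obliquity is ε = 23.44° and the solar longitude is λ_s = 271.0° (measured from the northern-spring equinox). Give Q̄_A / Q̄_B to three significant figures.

— Configuration A (φ=+61.0°):
Solar declination: sin δ = sin ε · sin λ_s = sin 23.44° × sin 293.7° = -0.36424, so δ = -21.361°.
cos H₀ = −tan(+61.0°) tan(-21.361°) = 0.7056, H₀ = 0.7876 rad.
Bracket: H₀ sin φ sin δ + cos φ cos δ sin H₀ = 0.7876×0.87462×-0.36424 + 0.48481×0.93131×0.70863 = -0.250907 + 0.319952 = 0.069045.
Q̄ = (S₀/π) × [bracket] = (1361/π) × 0.069045 = 29.912 W/m².
— Configuration B (φ=-46.9°):
Solar declination: sin δ = sin ε · sin λ_s = sin 23.44° × sin 271.0° = -0.39773, so δ = -23.436°.
cos H₀ = −tan(-46.9°) tan(-23.436°) = -0.4632, H₀ = 2.0524 rad.
Bracket: H₀ sin φ sin δ + cos φ cos δ sin H₀ = 2.0524×-0.73016×-0.39773 + 0.68327×0.91750×0.88623 = 0.596030 + 0.555578 = 1.151608.
Q̄ = (S₀/π) × [bracket] = (1361/π) × 1.151608 = 498.90 W/m².
Ratio Q̄_A / Q̄_B = 29.912 / 498.90 = 0.05996.

Q̄_A / Q̄_B ≈ 0.0600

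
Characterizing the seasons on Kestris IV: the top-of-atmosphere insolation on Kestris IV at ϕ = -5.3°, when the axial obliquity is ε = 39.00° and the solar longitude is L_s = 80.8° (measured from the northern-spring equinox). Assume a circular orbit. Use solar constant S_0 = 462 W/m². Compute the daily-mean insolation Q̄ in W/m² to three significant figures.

Q̄ ≈ 102 W/m²

Solar declination: sin δ = sin ε · sin L_s = sin 39.00° × sin 80.8° = 0.62122, so δ = +38.406°.
cos h₀ = −tan(-5.3°) tan(+38.406°) = 0.0735, h₀ = 1.4972 rad.
Bracket: h₀ sin ϕ sin δ + cos ϕ cos δ sin h₀ = 1.4972×-0.09237×0.62122 + 0.99572×0.78363×0.99729 = -0.085912 + 0.778162 = 0.692250.
Q̄ = (S_0/π) × [bracket] = (462/π) × 0.692250 = 101.8 W/m².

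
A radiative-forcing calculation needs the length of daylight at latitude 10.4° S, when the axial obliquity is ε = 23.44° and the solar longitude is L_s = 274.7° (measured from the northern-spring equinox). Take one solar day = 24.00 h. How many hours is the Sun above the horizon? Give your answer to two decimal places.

12.61 h

Solar declination: sin δ = sin ε · sin L_s = sin 23.44° × sin 274.7° = -0.39645, so δ = -23.356°.
cos h₀ = −tan ϕ · tan δ = −tan(-10.4°) × tan(-23.356°) = -0.0793, so h₀ = 1.6501 rad = 94.55°.
Daylight = 2h₀/(2π) × 24.00 h = (1.6501/π) × 24.00 = 12.61 h.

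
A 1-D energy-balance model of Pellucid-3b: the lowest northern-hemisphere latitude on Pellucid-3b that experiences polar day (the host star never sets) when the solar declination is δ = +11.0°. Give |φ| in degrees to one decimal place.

Polar day requires cos H₀ = −tan φ tan δ ≤ −1, i.e. tan φ tan δ ≥ 1.
The boundary is |tan φ| · |tan δ| = 1, so |φ| = 90° − |δ| = 90° − 11.0° = 79.0° in the northern hemisphere.

|φ| = 79.0°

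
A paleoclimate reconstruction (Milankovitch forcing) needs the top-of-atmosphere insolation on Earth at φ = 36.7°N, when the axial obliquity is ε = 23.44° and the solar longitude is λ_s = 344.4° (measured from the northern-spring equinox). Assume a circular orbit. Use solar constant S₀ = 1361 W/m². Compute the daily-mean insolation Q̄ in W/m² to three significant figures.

Solar declination: sin δ = sin ε · sin λ_s = sin 23.44° × sin 344.4° = -0.10697, so δ = -6.141°.
cos H₀ = −tan(+36.7°) tan(-6.141°) = 0.0802, H₀ = 1.4905 rad.
Bracket: H₀ sin φ sin δ + cos φ cos δ sin H₀ = 1.4905×0.59763×-0.10697 + 0.80178×0.99426×0.99678 = -0.095285 + 0.794611 = 0.699326.
Q̄ = (S₀/π) × [bracket] = (1361/π) × 0.699326 = 303.0 W/m².

Q̄ ≈ 303 W/m²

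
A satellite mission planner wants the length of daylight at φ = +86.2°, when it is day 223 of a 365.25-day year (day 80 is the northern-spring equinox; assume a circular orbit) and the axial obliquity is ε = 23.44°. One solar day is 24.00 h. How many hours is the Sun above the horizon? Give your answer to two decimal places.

Solar longitude: λ_s = 360° × (223 − 80)/365.25 = 140.945°.
sin δ = sin 23.44° × sin 140.945° = 0.25064, so δ = +14.515°.
Sunrise equation: cos H₀ = −tan φ · tan δ = -3.8979 ≤ −1, so the Sun never sets (polar day) and H₀ = π.
Daylight = 2H₀/(2π) × 24.00 h = (3.1416/π) × 24.00 = 24.00 h.

24.00 h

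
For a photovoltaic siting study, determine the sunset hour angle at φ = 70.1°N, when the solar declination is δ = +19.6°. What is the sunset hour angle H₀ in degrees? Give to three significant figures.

H₀ = 170°

cos H₀ = −tan φ · tan δ = −tan(+70.1°) × tan(+19.600°) = -0.9837, so H₀ = 2.9606 rad = 169.63°.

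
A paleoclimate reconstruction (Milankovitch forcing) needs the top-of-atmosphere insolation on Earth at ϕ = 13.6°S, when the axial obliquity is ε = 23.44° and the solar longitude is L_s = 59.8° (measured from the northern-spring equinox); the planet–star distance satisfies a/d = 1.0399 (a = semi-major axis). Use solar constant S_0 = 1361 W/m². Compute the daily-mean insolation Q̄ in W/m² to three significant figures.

Q̄ ≈ 370 W/m²

Solar declination: sin δ = sin ε · sin L_s = sin 23.44° × sin 59.8° = 0.34380, so δ = +20.108°.
cos h₀ = −tan(-13.6°) tan(+20.108°) = 0.0886, h₀ = 1.4821 rad.
Bracket: h₀ sin ϕ sin δ + cos ϕ cos δ sin h₀ = 1.4821×-0.23514×0.34380 + 0.97196×0.93904×0.99607 = -0.119815 + 0.909122 = 0.789307.
Inverse-square distance factor (a/d)² = 1.0399² = 1.081392.
Q̄ = (S_0/π) × 1.081392 × [bracket] = (1361/π) × 1.081392 × 0.789307 = 369.8 W/m².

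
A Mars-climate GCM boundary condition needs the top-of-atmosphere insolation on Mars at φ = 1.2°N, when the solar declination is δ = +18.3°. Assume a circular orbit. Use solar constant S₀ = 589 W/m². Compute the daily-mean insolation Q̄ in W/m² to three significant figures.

Q̄ ≈ 180 W/m²

cos H₀ = −tan(+1.2°) tan(+18.300°) = -0.0069, H₀ = 1.5777 rad.
Bracket: H₀ sin φ sin δ + cos φ cos δ sin H₀ = 1.5777×0.02094×0.31399 + 0.99978×0.94943×0.99998 = 0.010373 + 0.949202 = 0.959575.
Q̄ = (S₀/π) × [bracket] = (589/π) × 0.959575 = 179.9 W/m².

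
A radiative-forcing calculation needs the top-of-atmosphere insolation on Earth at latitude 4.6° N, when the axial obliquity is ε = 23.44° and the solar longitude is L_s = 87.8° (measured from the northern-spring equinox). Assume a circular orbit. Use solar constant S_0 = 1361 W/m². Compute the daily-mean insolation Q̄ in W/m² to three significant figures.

Q̄ ≈ 418 W/m²

Solar declination: sin δ = sin ε · sin L_s = sin 23.44° × sin 87.8° = 0.39750, so δ = +23.422°.
cos h₀ = −tan(+4.6°) tan(+23.422°) = -0.0349, h₀ = 1.6057 rad.
Bracket: h₀ sin ϕ sin δ + cos ϕ cos δ sin h₀ = 1.6057×0.08020×0.39750 + 0.99678×0.91760×0.99939 = 0.051189 + 0.914087 = 0.965276.
Q̄ = (S_0/π) × [bracket] = (1361/π) × 0.965276 = 418.2 W/m².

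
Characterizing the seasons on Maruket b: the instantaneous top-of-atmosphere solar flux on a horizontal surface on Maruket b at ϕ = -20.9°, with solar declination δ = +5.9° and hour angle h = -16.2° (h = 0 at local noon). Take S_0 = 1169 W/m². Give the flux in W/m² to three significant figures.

cos θ_z = sin ϕ sin δ + cos ϕ cos δ cos h = -0.036670 + 0.892358 = 0.855688.
Flux = S_0 · cos θ_z = 1169 × 0.855688 = 1000 W/m².

1.00e+03 W/m²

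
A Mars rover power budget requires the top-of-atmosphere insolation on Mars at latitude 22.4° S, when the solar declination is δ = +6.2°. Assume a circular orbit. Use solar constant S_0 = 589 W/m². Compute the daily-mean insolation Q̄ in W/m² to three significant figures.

cos h₀ = −tan(-22.4°) tan(+6.200°) = 0.0448, h₀ = 1.5260 rad.
Bracket: h₀ sin ϕ sin δ + cos ϕ cos δ sin h₀ = 1.5260×-0.38107×0.10800 + 0.92455×0.99415×0.99900 = -0.062803 + 0.918222 = 0.855419.
Q̄ = (S_0/π) × [bracket] = (589/π) × 0.855419 = 160.4 W/m².

Q̄ ≈ 160 W/m²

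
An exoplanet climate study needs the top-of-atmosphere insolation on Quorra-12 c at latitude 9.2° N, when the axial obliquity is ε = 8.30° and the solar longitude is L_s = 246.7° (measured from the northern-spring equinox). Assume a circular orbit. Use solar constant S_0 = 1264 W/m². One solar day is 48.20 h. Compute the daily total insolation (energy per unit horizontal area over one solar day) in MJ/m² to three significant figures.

66.0 MJ/m²

Solar declination: sin δ = sin ε · sin L_s = sin 8.30° × sin 246.7° = -0.13258, so δ = -7.619°.
cos h₀ = −tan(+9.2°) tan(-7.619°) = 0.0217, h₀ = 1.5491 rad.
Bracket: h₀ sin ϕ sin δ + cos ϕ cos δ sin h₀ = 1.5491×0.15988×-0.13258 + 0.98714×0.99117×0.99977 = -0.032836 + 0.978199 = 0.945363.
Q̄ = (S_0/π) × [bracket] = (1264/π) × 0.945363 = 380.36 W/m².
Daily total = Q̄ × 48.20 h × 3600 s/h = 380.36 × 48.20 × 3600 / 10⁶ = 66.00 MJ/m².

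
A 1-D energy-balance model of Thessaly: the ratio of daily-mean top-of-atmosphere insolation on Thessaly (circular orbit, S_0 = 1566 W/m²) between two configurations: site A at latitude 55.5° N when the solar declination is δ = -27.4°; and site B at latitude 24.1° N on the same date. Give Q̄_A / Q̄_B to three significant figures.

— Configuration A (ϕ=+55.5°):
cos h₀ = −tan(+55.5°) tan(-27.400°) = 0.7542, h₀ = 0.7164 rad.
Bracket: h₀ sin ϕ sin δ + cos ϕ cos δ sin h₀ = 0.7164×0.82413×-0.46020 + 0.56641×0.88782×0.65664 = -0.271705 + 0.330205 = 0.058500.
Q̄ = (S_0/π) × [bracket] = (1566/π) × 0.058500 = 29.161 W/m².
— Configuration B (ϕ=+24.1°):
cos h₀ = −tan(+24.1°) tan(-27.400°) = 0.2319, h₀ = 1.3368 rad.
Bracket: h₀ sin ϕ sin δ + cos ϕ cos δ sin h₀ = 1.3368×0.40833×-0.46020 + 0.91283×0.88782×0.97275 = -0.251203 + 0.788345 = 0.537142.
Q̄ = (S_0/π) × [bracket] = (1566/π) × 0.537142 = 267.75 W/m².
Ratio Q̄_A / Q̄_B = 29.161 / 267.75 = 0.1089.

Q̄_A / Q̄_B ≈ 0.109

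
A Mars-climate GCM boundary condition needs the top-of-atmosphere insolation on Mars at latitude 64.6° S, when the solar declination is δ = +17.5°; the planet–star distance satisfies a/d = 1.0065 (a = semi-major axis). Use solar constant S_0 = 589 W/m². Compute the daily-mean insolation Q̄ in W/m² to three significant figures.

Q̄ ≈ 14.5 W/m²

cos h₀ = −tan(-64.6°) tan(+17.500°) = 0.6640, h₀ = 0.8446 rad.
Bracket: h₀ sin ϕ sin δ + cos ϕ cos δ sin h₀ = 0.8446×-0.90334×0.30071 + 0.42894×0.95372×0.74772 = -0.229430 + 0.305884 = 0.076454.
Inverse-square distance factor (a/d)² = 1.0065² = 1.013042.
Q̄ = (S_0/π) × 1.013042 × [bracket] = (589/π) × 1.013042 × 0.076454 = 14.52 W/m².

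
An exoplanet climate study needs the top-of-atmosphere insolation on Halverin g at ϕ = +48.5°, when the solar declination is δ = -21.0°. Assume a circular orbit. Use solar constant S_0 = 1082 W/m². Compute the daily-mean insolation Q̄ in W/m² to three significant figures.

Q̄ ≈ 88.2 W/m²

cos h₀ = −tan(+48.5°) tan(-21.000°) = 0.4339, h₀ = 1.1220 rad.
Bracket: h₀ sin ϕ sin δ + cos ϕ cos δ sin h₀ = 1.1220×0.74896×-0.35837 + 0.66262×0.93358×0.90097 = -0.301150 + 0.557348 = 0.256198.
Q̄ = (S_0/π) × [bracket] = (1082/π) × 0.256198 = 88.24 W/m².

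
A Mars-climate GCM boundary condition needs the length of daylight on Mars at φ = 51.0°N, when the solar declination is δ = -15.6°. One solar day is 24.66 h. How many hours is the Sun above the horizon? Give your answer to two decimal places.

cos H₀ = −tan φ · tan δ = −tan(+51.0°) × tan(-15.600°) = 0.3448, so H₀ = 1.2188 rad = 69.83°.
Daylight = 2H₀/(2π) × 24.66 h = (1.2188/π) × 24.66 = 9.57 h.

9.57 h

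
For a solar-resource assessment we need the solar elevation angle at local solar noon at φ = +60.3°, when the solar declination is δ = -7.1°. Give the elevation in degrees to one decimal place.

At local noon the hour angle is zero, so the zenith angle equals |φ − δ| = |+60.3° − (-7.100°)| = 67.400°.
Elevation = 90° − 67.400° = 22.6°.

22.6°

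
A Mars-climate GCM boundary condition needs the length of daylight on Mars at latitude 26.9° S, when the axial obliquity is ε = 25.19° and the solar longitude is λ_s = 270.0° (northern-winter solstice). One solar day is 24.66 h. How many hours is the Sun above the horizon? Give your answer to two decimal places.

Solar declination: sin δ = sin ε · sin λ_s = sin 25.19° × sin 270.0° = -0.42562, so δ = -25.190°.
cos H₀ = −tan φ · tan δ = −tan(-26.9°) × tan(-25.190°) = -0.2386, so H₀ = 1.8117 rad = 103.81°.
Daylight = 2H₀/(2π) × 24.66 h = (1.8117/π) × 24.66 = 14.22 h.

14.22 h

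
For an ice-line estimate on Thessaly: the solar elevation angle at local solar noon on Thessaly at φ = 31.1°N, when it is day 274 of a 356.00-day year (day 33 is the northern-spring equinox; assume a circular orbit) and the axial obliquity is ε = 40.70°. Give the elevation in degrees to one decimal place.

23.1°

Solar longitude: λ_s = 360° × (274 − 33)/356.00 = 243.708°.
sin δ = sin 40.70° × sin 243.708° = -0.58464, so δ = -35.777°.
At local noon the hour angle is zero, so the zenith angle equals |φ − δ| = |+31.1° − (-35.777°)| = 66.877°.
Elevation = 90° − 66.877° = 23.1°.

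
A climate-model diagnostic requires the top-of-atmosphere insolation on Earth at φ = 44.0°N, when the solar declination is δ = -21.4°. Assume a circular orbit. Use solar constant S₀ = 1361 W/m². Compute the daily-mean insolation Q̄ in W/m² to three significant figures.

Q̄ ≈ 139 W/m²

cos H₀ = −tan(+44.0°) tan(-21.400°) = 0.3784, H₀ = 1.1827 rad.
Bracket: H₀ sin φ sin δ + cos φ cos δ sin H₀ = 1.1827×0.69466×-0.36488 + 0.71934×0.93106×0.92562 = -0.299776 + 0.619933 = 0.320157.
Q̄ = (S₀/π) × [bracket] = (1361/π) × 0.320157 = 138.7 W/m².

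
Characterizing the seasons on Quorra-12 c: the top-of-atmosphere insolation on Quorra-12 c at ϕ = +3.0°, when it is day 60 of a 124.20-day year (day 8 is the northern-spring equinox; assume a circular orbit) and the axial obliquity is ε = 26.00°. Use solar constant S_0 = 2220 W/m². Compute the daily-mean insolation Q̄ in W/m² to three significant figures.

Q̄ ≈ 702 W/m²

Solar longitude: L_s = 360° × (60 − 8)/124.20 = 150.725°.
sin δ = sin 26.00° × sin 150.725° = 0.21437, so δ = +12.378°.
cos h₀ = −tan(+3.0°) tan(+12.378°) = -0.0115, h₀ = 1.5823 rad.
Bracket: h₀ sin ϕ sin δ + cos ϕ cos δ sin h₀ = 1.5823×0.05234×0.21437 + 0.99863×0.97675×0.99993 = 0.017754 + 0.975344 = 0.993098.
Q̄ = (S_0/π) × [bracket] = (2220/π) × 0.993098 = 701.8 W/m².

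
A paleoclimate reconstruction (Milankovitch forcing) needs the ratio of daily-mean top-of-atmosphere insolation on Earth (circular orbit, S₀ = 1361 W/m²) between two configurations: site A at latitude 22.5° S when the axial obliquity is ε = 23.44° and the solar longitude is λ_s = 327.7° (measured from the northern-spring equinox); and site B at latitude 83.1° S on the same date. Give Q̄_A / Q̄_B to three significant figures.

Q̄_A / Q̄_B ≈ 1.56

— Configuration A (φ=-22.5°):
Solar declination: sin δ = sin ε · sin λ_s = sin 23.44° × sin 327.7° = -0.21256, so δ = -12.272°.
cos H₀ = −tan(-22.5°) tan(-12.272°) = -0.0901, H₀ = 1.6610 rad.
Bracket: H₀ sin φ sin δ + cos φ cos δ sin H₀ = 1.6610×-0.38268×-0.21256 + 0.92388×0.97715×0.99593 = 0.135110 + 0.899095 = 1.034205.
Q̄ = (S₀/π) × [bracket] = (1361/π) × 1.034205 = 448.04 W/m².
— Configuration B (φ=-83.1°):
cos H₀ = −tan(-83.1°) tan(-12.272°) = -1.7976 ≤ −1 ⇒ polar day, H₀ = π.
Bracket: H₀ sin φ sin δ + cos φ cos δ sin H₀ = 3.1416×-0.99276×-0.21256 + 0.12014×0.97715×0.00000 = 0.662944 + 0.000000 = 0.662944.
Q̄ = (S₀/π) × [bracket] = (1361/π) × 0.662944 = 287.20 W/m².
Ratio Q̄_A / Q̄_B = 448.04 / 287.20 = 1.560.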